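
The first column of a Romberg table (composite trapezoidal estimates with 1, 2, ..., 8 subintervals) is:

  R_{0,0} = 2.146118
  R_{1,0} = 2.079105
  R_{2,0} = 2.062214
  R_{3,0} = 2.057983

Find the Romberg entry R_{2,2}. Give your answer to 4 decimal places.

Richardson extrapolation on the trapezoidal column (denominator 4−1=3):
R_{1,1} = 2.079105 + (2.079105 − 2.146118)/3 = 2.056767
R_{2,1} = 2.062214 + (2.062214 − 2.079105)/3 = 2.056584
R_{2,2} = (16·2.056584 − 2.056767) / 15 = 2.056572

2.0566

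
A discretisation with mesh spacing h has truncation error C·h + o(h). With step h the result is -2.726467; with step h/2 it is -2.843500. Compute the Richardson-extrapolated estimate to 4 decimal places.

Extrapolated value = (2·A(h/2) − A(h)) / (2 − 1)
= (2·(-2.843500) − (-2.726467)) / 1
= -2.960533 / 1 = -2.960533

-2.9605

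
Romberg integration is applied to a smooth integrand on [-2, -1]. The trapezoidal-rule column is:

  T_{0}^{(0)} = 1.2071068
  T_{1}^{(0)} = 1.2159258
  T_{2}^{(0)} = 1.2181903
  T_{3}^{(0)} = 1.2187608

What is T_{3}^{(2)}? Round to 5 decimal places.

T_{2}^{(1)} = 1.2181903 + (1.2181903 − 1.2159258)/3 = 1.2189451
T_{3}^{(1)} = (4·1.2187608 − 1.2181903) / 3 = 1.2189510
T_{3}^{(2)} = 1.2189510 + (1.2189510 − 1.2189451)/15 = 1.2189514

1.21895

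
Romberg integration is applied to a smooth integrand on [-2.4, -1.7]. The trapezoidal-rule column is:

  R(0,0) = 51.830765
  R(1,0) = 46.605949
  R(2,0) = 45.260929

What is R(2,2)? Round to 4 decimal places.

44.8091

R(1,1) = (4·46.605949 − 51.830765) / 3 = 44.864344
R(2,1) = 45.260929 + (45.260929 − 46.605949)/3 = 44.812589
R(2,2) = (16·44.812589 − 44.864344) / 15 = 44.809139
(Column j=1 coincides with Simpson's rule on the same nodes.)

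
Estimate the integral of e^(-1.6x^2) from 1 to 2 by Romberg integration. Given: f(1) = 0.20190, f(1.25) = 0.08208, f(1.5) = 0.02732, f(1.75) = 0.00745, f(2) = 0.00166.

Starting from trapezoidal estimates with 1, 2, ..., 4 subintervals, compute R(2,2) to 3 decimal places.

R(0,0) (trapezoid, 1 panel, h=1.0000): 0.10178
R(1,0) (trapezoid, 2 panels, h=0.5000): 0.06455
R(2,0) (trapezoid, 4 panels, h=0.2500): 0.05466
R(1,1) = 0.06455 + (0.06455 − 0.10178)/3 = 0.05214
R(2,1) = 0.05466 + (0.05466 − 0.06455)/3 = 0.05136
R(2,2) = 0.05136 + (0.05136 − 0.05214)/15 = 0.05131

0.051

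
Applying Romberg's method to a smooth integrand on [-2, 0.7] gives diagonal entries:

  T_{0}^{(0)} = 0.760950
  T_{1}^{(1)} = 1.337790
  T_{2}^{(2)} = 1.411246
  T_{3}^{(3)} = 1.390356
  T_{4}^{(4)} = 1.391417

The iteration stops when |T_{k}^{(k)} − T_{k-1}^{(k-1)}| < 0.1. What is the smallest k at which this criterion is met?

k = 2

|T_{1}^{(1)} − T_{0}^{(0)}| = 0.576840 ≥ 0.1
|T_{2}^{(2)} − T_{1}^{(1)}| = 0.073456 < 0.1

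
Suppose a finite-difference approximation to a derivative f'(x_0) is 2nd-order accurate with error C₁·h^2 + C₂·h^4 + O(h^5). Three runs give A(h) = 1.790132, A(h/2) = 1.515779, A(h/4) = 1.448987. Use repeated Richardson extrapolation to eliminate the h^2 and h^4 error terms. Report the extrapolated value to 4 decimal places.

First eliminate the h^2 term (factor 2^2 = 4):
  B₁ = (4·1.515779 − 1.790132)/3 = 1.424328
  B₂ = (4·1.448987 − 1.515779)/3 = 1.426723
Then eliminate the h^4 term (factor 2^4 = 16):
  (16·1.426723 − 1.424328)/15 = 1.426883

1.4269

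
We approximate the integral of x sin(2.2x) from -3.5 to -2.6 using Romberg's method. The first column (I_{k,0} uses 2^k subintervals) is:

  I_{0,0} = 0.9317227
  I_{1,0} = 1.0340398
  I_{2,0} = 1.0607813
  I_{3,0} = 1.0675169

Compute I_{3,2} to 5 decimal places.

1.06977

Richardson extrapolation on the trapezoidal column (denominator 4−1=3):
I_{2,1} = 1.0607813 + (1.0607813 − 1.0340398)/3 = 1.0696951
I_{3,1} = 1.0675169 + (1.0675169 − 1.0607813)/3 = 1.0697621
I_{3,2} = 1.0697621 + (1.0697621 − 1.0696951)/15 = 1.0697666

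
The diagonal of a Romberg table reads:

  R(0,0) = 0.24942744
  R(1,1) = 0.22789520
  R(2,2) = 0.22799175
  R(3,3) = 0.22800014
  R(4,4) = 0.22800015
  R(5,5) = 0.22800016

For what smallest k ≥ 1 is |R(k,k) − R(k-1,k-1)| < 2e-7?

k = 4

|R(1,1) − R(0,0)| = 0.02153224 ≥ 2e-7
|R(2,2) − R(1,1)| = 0.00009655 ≥ 2e-7
|R(3,3) − R(2,2)| = 0.00000839 ≥ 2e-7
|R(4,4) − R(3,3)| = 0.00000001 < 2e-7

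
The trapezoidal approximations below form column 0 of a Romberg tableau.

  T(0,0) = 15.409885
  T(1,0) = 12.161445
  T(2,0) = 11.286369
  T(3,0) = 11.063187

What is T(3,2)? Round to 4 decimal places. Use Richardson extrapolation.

10.9884

Richardson extrapolation on the trapezoidal column (denominator 4−1=3):
T(2,1) = (4·11.286369 − 12.161445) / 3 = 10.994677
T(3,1) = (4·11.063187 − 11.286369) / 3 = 10.988793
T(3,2) = 10.988793 + (10.988793 − 10.994677)/15 = 10.988401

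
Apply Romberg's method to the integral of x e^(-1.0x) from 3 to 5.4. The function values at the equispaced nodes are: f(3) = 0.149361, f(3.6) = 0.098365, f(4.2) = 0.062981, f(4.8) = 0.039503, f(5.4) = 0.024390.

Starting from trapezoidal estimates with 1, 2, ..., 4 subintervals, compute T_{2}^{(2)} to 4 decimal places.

0.1702

T_{0}^{(0)} (trapezoid, 1 panel, h=2.4000): 0.208501
T_{1}^{(0)} (trapezoid, 2 panels, h=1.2000): 0.179828
T_{2}^{(0)} (trapezoid, 4 panels, h=0.6000): 0.172635
T_{1}^{(1)} = 0.179828 + (0.179828 − 0.208501)/3 = 0.170270
T_{2}^{(1)} = 0.172635 + (0.172635 − 0.179828)/3 = 0.170237
T_{2}^{(2)} = 0.170237 + (0.170237 − 0.170270)/15 = 0.170235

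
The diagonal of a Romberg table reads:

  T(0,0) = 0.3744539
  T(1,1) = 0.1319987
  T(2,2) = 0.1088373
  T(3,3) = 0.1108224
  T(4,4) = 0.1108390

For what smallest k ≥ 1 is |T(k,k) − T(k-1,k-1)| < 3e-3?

|T(1,1) − T(0,0)| = 0.2424552 ≥ 3e-3
|T(2,2) − T(1,1)| = 0.0231614 ≥ 3e-3
|T(3,3) − T(2,2)| = 0.0019851 < 3e-3

k = 3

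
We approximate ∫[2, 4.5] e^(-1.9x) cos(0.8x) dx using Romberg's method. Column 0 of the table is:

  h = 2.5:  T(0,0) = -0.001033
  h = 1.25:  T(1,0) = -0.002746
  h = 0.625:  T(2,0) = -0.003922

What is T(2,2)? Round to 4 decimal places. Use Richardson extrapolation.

Richardson extrapolation on the trapezoidal column (denominator 4−1=3):
T(1,1) = (4·(-0.002746) − (-0.001033)) / 3 = -0.003317
T(2,1) = -0.003922 + (-0.003922 − (-0.002746))/3 = -0.004314
T(2,2) = (16·(-0.004314) − (-0.003317)) / 15 = -0.004380

-0.0044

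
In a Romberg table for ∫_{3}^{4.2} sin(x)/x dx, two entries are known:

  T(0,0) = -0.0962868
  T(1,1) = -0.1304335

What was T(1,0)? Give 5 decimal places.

-0.12190

From T(1,1) = (4·T(1,0) − T(0,0))/3, solve for T(1,0):
4·T(1,0) = 3·(-0.1304335) + (-0.0962868) = -0.4875873
T(1,0) = -0.1218968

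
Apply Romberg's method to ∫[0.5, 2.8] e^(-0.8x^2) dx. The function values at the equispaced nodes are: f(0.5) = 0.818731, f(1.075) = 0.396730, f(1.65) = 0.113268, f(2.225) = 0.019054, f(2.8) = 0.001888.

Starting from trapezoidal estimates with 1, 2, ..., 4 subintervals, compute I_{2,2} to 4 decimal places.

I_{0,0} (trapezoid, 1 panel, h=2.3000): 0.943712
I_{1,0} (trapezoid, 2 panels, h=1.1500): 0.602114
I_{2,0} (trapezoid, 4 panels, h=0.5750): 0.540133
I_{1,1} = 0.602114 + (0.602114 − 0.943712)/3 = 0.488248
I_{2,1} = 0.540133 + (0.540133 − 0.602114)/3 = 0.519473
I_{2,2} = 0.519473 + (0.519473 − 0.488248)/15 = 0.521555

0.5216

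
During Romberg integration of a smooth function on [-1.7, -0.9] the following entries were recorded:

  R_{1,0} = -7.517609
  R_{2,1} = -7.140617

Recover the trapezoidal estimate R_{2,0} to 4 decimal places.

-7.2349

From R_{2,1} = (4·R_{2,0} − R_{1,0})/3, solve for R_{2,0}:
4·R_{2,0} = 3·(-7.140617) + (-7.517609) = -28.939460
R_{2,0} = -7.234865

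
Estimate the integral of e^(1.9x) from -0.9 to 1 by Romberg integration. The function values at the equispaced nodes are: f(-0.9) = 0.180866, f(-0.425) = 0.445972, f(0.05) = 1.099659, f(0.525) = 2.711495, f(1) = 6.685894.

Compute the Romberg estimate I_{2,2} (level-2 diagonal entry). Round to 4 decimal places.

3.4264

I_{0,0} (trapezoid, 1 panel, h=1.9000): 6.523422
I_{1,0} (trapezoid, 2 panels, h=0.9500): 4.306387
I_{2,0} (trapezoid, 4 panels, h=0.4750): 3.652990
I_{1,1} = 4.306387 + (4.306387 − 6.523422)/3 = 3.567375
I_{2,1} = 3.652990 + (3.652990 − 4.306387)/3 = 3.435191
I_{2,2} = 3.435191 + (3.435191 − 3.567375)/15 = 3.426379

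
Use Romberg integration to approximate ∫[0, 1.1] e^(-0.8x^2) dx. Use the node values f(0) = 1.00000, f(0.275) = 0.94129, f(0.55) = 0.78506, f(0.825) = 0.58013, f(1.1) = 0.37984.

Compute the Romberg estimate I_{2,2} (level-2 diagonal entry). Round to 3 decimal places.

0.828

I_{0,0} (trapezoid, 1 panel, h=1.1000): 0.75891
I_{1,0} (trapezoid, 2 panels, h=0.5500): 0.81124
I_{2,0} (trapezoid, 4 panels, h=0.2750): 0.82401
I_{1,1} = 0.81124 + (0.81124 − 0.75891)/3 = 0.82868
I_{2,1} = 0.82401 + (0.82401 − 0.81124)/3 = 0.82827
I_{2,2} = 0.82827 + (0.82827 − 0.82868)/15 = 0.82824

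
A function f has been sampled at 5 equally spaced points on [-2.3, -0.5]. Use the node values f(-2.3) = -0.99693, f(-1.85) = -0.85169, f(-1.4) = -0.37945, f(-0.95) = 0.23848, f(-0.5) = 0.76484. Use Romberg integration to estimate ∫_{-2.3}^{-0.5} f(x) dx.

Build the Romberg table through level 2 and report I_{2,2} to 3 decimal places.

-0.516

I_{0,0} (trapezoid, 1 panel, h=1.8000): -0.20888
I_{1,0} (trapezoid, 2 panels, h=0.9000): -0.44595
I_{2,0} (trapezoid, 4 panels, h=0.4500): -0.49892
I_{1,1} = -0.44595 + (-0.44595 − (-0.20888))/3 = -0.52497
I_{2,1} = -0.49892 + (-0.49892 − (-0.44595))/3 = -0.51658
I_{2,2} = -0.51658 + (-0.51658 − (-0.52497))/15 = -0.51602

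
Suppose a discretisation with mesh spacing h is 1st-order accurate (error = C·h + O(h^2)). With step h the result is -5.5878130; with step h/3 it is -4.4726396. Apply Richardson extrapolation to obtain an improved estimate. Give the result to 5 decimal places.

-3.91505

The leading error scales as h; refining by a factor of 3 reduces it by 3^1 = 3.
Extrapolated value = (3·A(h/3) − A(h)) / (3 − 1)
= (3·(-4.4726396) − (-5.5878130)) / 2
= -7.8301058 / 2 = -3.9150529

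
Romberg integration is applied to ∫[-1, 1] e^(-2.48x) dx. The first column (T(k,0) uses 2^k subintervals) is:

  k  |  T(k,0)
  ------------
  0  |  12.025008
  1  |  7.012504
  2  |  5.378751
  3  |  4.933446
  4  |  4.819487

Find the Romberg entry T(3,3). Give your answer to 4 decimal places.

T(1,1) = (4·7.012504 − 12.025008) / 3 = 5.341669
T(2,1) = 5.378751 + (5.378751 − 7.012504)/3 = 4.834167
T(3,1) = 4.933446 + (4.933446 − 5.378751)/3 = 4.785011
T(2,2) = 4.834167 + (4.834167 − 5.341669)/15 = 4.800334
T(3,2) = 4.785011 + (4.785011 − 4.834167)/15 = 4.781734
T(3,3) = (64·4.781734 − 4.800334) / 63 = 4.781439
(Column j=1 coincides with Simpson's rule on the same nodes.)

4.7814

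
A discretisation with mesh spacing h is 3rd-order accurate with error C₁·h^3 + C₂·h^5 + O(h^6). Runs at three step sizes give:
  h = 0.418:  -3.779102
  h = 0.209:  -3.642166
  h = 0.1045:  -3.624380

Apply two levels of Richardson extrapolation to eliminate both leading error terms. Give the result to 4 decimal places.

-3.6218

First eliminate the h^3 term (factor 2^3 = 8):
  B₁ = (8·(-3.642166) − (-3.779102))/7 = -3.622604
  B₂ = (8·(-3.624380) − (-3.642166))/7 = -3.621839
Then eliminate the h^5 term (factor 2^5 = 32):
  (32·(-3.621839) − (-3.622604))/31 = -3.621814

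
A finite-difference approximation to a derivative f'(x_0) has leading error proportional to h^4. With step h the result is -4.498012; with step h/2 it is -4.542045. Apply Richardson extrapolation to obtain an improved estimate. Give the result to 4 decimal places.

-4.5450

The leading error scales as h^4; refining by a factor of 2 reduces it by 2^4 = 16.
Extrapolated value = (16·A(h/2) − A(h)) / (16 − 1)
= (16·(-4.542045) − (-4.498012)) / 15
= -68.174708 / 15 = -4.544981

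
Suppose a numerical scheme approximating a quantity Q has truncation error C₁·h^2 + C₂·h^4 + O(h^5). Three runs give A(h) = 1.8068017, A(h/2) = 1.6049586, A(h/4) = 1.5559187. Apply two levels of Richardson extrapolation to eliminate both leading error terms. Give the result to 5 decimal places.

First eliminate the h^2 term (factor 2^2 = 4):
  B₁ = (4·1.6049586 − 1.8068017)/3 = 1.5376776
  B₂ = (4·1.5559187 − 1.6049586)/3 = 1.5395721
Then eliminate the h^4 term (factor 2^4 = 16):
  (16·1.5395721 − 1.5376776)/15 = 1.5396984

1.53970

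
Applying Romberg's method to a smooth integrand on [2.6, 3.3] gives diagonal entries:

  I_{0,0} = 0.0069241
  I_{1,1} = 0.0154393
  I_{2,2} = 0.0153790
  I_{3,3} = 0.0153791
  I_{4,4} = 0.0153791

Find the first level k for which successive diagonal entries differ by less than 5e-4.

|I_{1,1} − I_{0,0}| = 0.0085152 ≥ 5e-4
|I_{2,2} − I_{1,1}| = 0.0000603 < 5e-4

k = 2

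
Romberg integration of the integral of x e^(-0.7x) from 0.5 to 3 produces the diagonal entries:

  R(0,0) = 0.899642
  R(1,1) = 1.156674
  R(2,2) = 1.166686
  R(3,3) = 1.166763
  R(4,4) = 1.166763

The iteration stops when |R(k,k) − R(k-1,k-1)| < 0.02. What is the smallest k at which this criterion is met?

|R(1,1) − R(0,0)| = 0.257032 ≥ 0.02
|R(2,2) − R(1,1)| = 0.010012 < 0.02

k = 2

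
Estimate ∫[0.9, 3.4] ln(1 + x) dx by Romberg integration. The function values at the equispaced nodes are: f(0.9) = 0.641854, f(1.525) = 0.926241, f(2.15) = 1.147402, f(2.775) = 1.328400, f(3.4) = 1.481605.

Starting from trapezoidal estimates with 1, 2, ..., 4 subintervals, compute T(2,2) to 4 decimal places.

2.7995

T(0,0) (trapezoid, 1 panel, h=2.5000): 2.654324
T(1,0) (trapezoid, 2 panels, h=1.2500): 2.761414
T(2,0) (trapezoid, 4 panels, h=0.6250): 2.789858
T(1,1) = 2.761414 + (2.761414 − 2.654324)/3 = 2.797111
T(2,1) = 2.789858 + (2.789858 − 2.761414)/3 = 2.799339
T(2,2) = 2.799339 + (2.799339 − 2.797111)/15 = 2.799488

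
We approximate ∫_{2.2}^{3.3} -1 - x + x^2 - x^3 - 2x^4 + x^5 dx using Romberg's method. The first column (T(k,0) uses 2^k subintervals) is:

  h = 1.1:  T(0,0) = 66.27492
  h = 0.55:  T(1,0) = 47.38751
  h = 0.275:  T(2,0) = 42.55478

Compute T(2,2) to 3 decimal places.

Richardson extrapolation on the trapezoidal column (denominator 4−1=3):
T(1,1) = 47.38751 + (47.38751 − 66.27492)/3 = 41.09171
T(2,1) = (4·42.55478 − 47.38751) / 3 = 40.94387
T(2,2) = (16·40.94387 − 41.09171) / 15 = 40.93401

40.934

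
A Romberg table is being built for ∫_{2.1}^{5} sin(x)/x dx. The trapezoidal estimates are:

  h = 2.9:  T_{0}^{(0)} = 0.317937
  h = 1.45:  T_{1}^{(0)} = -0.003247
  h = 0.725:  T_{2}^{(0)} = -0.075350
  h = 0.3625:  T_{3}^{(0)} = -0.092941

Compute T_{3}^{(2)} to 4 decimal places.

-0.0988

Richardson extrapolation on the trapezoidal column (denominator 4−1=3):
T_{2}^{(1)} = -0.075350 + (-0.075350 − (-0.003247))/3 = -0.099384
T_{3}^{(1)} = (4·(-0.092941) − (-0.075350)) / 3 = -0.098805
T_{3}^{(2)} = (16·(-0.098805) − (-0.099384)) / 15 = -0.098766
(Column j=1 coincides with Simpson's rule on the same nodes.)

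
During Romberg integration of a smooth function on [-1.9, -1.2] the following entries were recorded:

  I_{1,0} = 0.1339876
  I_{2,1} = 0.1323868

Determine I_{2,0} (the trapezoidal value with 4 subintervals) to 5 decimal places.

0.13279

From I_{2,1} = (4·I_{2,0} − I_{1,0})/3, solve for I_{2,0}:
4·I_{2,0} = 3·0.1323868 + 0.1339876 = 0.5311480
I_{2,0} = 0.1327870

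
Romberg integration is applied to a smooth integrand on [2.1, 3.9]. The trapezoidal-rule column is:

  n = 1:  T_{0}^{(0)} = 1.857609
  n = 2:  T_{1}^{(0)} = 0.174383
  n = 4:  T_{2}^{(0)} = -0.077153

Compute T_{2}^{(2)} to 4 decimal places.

-0.1460

T_{1}^{(1)} = 0.174383 + (0.174383 − 1.857609)/3 = -0.386692
T_{2}^{(1)} = (4·(-0.077153) − 0.174383) / 3 = -0.160998
T_{2}^{(2)} = (16·(-0.160998) − (-0.386692)) / 15 = -0.145952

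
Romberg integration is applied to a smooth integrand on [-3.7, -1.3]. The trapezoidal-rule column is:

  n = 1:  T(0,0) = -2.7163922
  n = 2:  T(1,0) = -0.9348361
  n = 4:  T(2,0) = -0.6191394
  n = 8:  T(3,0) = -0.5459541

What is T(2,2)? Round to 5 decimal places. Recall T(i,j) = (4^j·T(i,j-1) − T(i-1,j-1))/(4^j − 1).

T(1,1) = (4·(-0.9348361) − (-2.7163922)) / 3 = -0.3409841
T(2,1) = -0.6191394 + (-0.6191394 − (-0.9348361))/3 = -0.5139072
T(2,2) = -0.5139072 + (-0.5139072 − (-0.3409841))/15 = -0.5254354
(Column j=1 coincides with Simpson's rule on the same nodes.)

-0.52544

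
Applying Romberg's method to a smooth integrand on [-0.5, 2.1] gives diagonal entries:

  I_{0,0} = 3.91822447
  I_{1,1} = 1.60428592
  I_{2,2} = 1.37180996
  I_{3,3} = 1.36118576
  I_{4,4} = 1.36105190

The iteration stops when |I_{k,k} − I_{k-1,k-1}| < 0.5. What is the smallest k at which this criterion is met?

|I_{1,1} − I_{0,0}| = 2.31393855 ≥ 0.5
|I_{2,2} − I_{1,1}| = 0.23247596 < 0.5

k = 2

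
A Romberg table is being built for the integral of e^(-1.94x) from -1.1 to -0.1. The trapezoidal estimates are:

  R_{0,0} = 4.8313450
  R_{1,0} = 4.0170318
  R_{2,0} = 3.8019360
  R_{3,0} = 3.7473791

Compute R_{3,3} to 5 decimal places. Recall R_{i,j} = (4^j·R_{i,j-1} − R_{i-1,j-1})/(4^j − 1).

Richardson extrapolation on the trapezoidal column (denominator 4−1=3):
R_{1,1} = (4·4.0170318 − 4.8313450) / 3 = 3.7455941
R_{2,1} = (4·3.8019360 − 4.0170318) / 3 = 3.7302374
R_{3,1} = (4·3.7473791 − 3.8019360) / 3 = 3.7291935
R_{2,2} = (16·3.7302374 − 3.7455941) / 15 = 3.7292136
R_{3,2} = (16·3.7291935 − 3.7302374) / 15 = 3.7291239
R_{3,3} = 3.7291239 + (3.7291239 − 3.7292136)/63 = 3.7291225

3.72912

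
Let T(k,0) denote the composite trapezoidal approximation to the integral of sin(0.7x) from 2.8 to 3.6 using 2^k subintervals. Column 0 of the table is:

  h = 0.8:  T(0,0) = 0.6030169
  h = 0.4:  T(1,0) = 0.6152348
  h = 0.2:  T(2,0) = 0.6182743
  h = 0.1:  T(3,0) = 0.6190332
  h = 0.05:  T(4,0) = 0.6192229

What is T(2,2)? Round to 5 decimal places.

T(1,1) = 0.6152348 + (0.6152348 − 0.6030169)/3 = 0.6193074
T(2,1) = (4·0.6182743 − 0.6152348) / 3 = 0.6192875
T(2,2) = (16·0.6192875 − 0.6193074) / 15 = 0.6192862

0.61929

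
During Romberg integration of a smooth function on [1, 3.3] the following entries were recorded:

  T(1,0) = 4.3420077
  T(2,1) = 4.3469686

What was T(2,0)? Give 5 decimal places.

From T(2,1) = (4·T(2,0) − T(1,0))/3, solve for T(2,0):
4·T(2,0) = 3·4.3469686 + 4.3420077 = 17.3829135
T(2,0) = 4.3457284

4.34573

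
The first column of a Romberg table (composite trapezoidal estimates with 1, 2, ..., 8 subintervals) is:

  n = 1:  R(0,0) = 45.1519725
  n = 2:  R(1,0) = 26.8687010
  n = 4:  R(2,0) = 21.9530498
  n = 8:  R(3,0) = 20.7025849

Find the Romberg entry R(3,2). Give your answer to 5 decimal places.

20.28385

R(2,1) = 21.9530498 + (21.9530498 − 26.8687010)/3 = 20.3144994
R(3,1) = 20.7025849 + (20.7025849 − 21.9530498)/3 = 20.2857633
R(3,2) = 20.2857633 + (20.2857633 − 20.3144994)/15 = 20.2838476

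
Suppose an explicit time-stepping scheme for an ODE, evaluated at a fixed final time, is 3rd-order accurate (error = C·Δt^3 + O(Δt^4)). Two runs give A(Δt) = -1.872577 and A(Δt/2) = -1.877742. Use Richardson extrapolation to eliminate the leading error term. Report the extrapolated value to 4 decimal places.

The leading error scales as Δt^3; refining by a factor of 2 reduces it by 2^3 = 8.
Extrapolated value = (8·A(Δt/2) − A(Δt)) / (8 − 1)
= (8·(-1.877742) − (-1.872577)) / 7
= -13.149359 / 7 = -1.878480

-1.8785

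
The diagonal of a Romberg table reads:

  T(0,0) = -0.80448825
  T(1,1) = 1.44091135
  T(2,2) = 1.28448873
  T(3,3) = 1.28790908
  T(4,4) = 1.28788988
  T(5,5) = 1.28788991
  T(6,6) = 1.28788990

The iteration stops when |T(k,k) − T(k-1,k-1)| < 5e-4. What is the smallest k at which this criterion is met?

k = 4

|T(1,1) − T(0,0)| = 2.24539960 ≥ 5e-4
|T(2,2) − T(1,1)| = 0.15642262 ≥ 5e-4
|T(3,3) − T(2,2)| = 0.00342035 ≥ 5e-4
|T(4,4) − T(3,3)| = 0.00001920 < 5e-4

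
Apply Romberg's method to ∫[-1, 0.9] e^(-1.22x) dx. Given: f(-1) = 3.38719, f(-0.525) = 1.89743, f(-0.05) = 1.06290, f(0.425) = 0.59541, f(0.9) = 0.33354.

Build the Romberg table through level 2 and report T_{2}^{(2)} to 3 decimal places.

T_{0}^{(0)} (trapezoid, 1 panel, h=1.9000): 3.53469
T_{1}^{(0)} (trapezoid, 2 panels, h=0.9500): 2.77710
T_{2}^{(0)} (trapezoid, 4 panels, h=0.4750): 2.57265
T_{1}^{(1)} = 2.77710 + (2.77710 − 3.53469)/3 = 2.52457
T_{2}^{(1)} = 2.57265 + (2.57265 − 2.77710)/3 = 2.50450
T_{2}^{(2)} = 2.50450 + (2.50450 − 2.52457)/15 = 2.50316

2.503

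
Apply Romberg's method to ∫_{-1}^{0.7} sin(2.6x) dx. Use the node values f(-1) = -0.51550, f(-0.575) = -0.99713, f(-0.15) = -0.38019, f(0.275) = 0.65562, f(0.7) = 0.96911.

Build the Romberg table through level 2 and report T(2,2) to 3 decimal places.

T(0,0) (trapezoid, 1 panel, h=1.7000): 0.38557
T(1,0) (trapezoid, 2 panels, h=0.8500): -0.13038
T(2,0) (trapezoid, 4 panels, h=0.4250): -0.21033
T(1,1) = -0.13038 + (-0.13038 − 0.38557)/3 = -0.30236
T(2,1) = -0.21033 + (-0.21033 − (-0.13038))/3 = -0.23698
T(2,2) = -0.23698 + (-0.23698 − (-0.30236))/15 = -0.23262

-0.233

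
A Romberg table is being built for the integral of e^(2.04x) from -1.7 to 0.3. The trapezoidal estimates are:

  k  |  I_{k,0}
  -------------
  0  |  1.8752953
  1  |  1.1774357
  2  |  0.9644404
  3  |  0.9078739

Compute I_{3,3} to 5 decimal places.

0.88870

I_{1,1} = (4·1.1774357 − 1.8752953) / 3 = 0.9448158
I_{2,1} = (4·0.9644404 − 1.1774357) / 3 = 0.8934420
I_{3,1} = (4·0.9078739 − 0.9644404) / 3 = 0.8890184
I_{2,2} = 0.8934420 + (0.8934420 − 0.9448158)/15 = 0.8900171
I_{3,2} = (16·0.8890184 − 0.8934420) / 15 = 0.8887235
I_{3,3} = 0.8887235 + (0.8887235 − 0.8900171)/63 = 0.8887030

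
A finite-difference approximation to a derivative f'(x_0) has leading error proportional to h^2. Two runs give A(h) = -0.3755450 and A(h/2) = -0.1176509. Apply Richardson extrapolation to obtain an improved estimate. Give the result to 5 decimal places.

Extrapolated value = (4·A(h/2) − A(h)) / (4 − 1)
= (4·(-0.1176509) − (-0.3755450)) / 3
= -0.0950586 / 3 = -0.0316862

-0.03169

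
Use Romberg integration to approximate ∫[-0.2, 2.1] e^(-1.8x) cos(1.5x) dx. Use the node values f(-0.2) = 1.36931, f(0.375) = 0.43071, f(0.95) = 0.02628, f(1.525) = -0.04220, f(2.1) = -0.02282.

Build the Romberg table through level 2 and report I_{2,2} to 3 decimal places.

I_{0,0} (trapezoid, 1 panel, h=2.3000): 1.54846
I_{1,0} (trapezoid, 2 panels, h=1.1500): 0.80445
I_{2,0} (trapezoid, 4 panels, h=0.5750): 0.62562
I_{1,1} = 0.80445 + (0.80445 − 1.54846)/3 = 0.55645
I_{2,1} = 0.62562 + (0.62562 − 0.80445)/3 = 0.56601
I_{2,2} = 0.56601 + (0.56601 − 0.55645)/15 = 0.56665

0.567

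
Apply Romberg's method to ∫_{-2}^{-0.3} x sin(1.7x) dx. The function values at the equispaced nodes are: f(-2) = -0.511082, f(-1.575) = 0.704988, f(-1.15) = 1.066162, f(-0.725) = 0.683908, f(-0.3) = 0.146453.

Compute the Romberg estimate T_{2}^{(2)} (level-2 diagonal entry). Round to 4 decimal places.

T_{0}^{(0)} (trapezoid, 1 panel, h=1.7000): -0.309935
T_{1}^{(0)} (trapezoid, 2 panels, h=0.8500): 0.751270
T_{2}^{(0)} (trapezoid, 4 panels, h=0.4250): 0.965916
T_{1}^{(1)} = 0.751270 + (0.751270 − (-0.309935))/3 = 1.105005
T_{2}^{(1)} = 0.965916 + (0.965916 − 0.751270)/3 = 1.037465
T_{2}^{(2)} = 1.037465 + (1.037465 − 1.105005)/15 = 1.032962

1.0330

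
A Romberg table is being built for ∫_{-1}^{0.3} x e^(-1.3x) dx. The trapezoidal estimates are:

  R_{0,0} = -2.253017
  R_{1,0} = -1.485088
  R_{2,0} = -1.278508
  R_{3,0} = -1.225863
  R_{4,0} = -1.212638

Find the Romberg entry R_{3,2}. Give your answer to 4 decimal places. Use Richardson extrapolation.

-1.2082

Richardson extrapolation on the trapezoidal column (denominator 4−1=3):
R_{2,1} = -1.278508 + (-1.278508 − (-1.485088))/3 = -1.209648
R_{3,1} = (4·(-1.225863) − (-1.278508)) / 3 = -1.208315
R_{3,2} = (16·(-1.208315) − (-1.209648)) / 15 = -1.208226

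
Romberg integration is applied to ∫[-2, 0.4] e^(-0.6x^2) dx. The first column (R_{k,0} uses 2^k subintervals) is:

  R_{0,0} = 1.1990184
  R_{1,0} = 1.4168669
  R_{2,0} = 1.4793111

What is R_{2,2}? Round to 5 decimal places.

Richardson extrapolation on the trapezoidal column (denominator 4−1=3):
R_{1,1} = 1.4168669 + (1.4168669 − 1.1990184)/3 = 1.4894831
R_{2,1} = (4·1.4793111 − 1.4168669) / 3 = 1.5001258
R_{2,2} = (16·1.5001258 − 1.4894831) / 15 = 1.5008353

1.50084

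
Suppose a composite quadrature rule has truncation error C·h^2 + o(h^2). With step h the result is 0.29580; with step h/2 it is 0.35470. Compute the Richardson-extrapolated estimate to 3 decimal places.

0.374

The leading error scales as h^2; refining by a factor of 2 reduces it by 2^2 = 4.
Extrapolated value = (4·A(h/2) − A(h)) / (4 − 1)
= (4·0.35470 − 0.29580) / 3
= 1.12300 / 3 = 0.37433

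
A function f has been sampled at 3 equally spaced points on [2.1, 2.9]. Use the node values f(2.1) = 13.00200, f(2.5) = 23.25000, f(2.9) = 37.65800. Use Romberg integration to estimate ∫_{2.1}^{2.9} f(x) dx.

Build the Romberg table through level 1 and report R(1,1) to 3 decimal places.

R(0,0) (trapezoid, 1 panel, h=0.8000): 20.26400
R(1,0) (trapezoid, 2 panels, h=0.4000): 19.43200
R(1,1) = 19.43200 + (19.43200 − 20.26400)/3 = 19.15467

19.155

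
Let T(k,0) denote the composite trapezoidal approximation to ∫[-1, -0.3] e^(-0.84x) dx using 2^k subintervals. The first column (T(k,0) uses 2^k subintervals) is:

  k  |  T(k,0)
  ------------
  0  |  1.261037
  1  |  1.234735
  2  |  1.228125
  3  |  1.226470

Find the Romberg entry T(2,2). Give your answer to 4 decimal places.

Richardson extrapolation on the trapezoidal column (denominator 4−1=3):
T(1,1) = (4·1.234735 − 1.261037) / 3 = 1.225968
T(2,1) = 1.228125 + (1.228125 − 1.234735)/3 = 1.225922
T(2,2) = (16·1.225922 − 1.225968) / 15 = 1.225919

1.2259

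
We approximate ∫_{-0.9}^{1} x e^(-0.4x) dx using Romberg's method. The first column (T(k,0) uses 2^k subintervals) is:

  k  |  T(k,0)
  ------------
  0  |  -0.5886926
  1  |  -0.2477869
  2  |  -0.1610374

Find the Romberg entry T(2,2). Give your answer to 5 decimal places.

-0.13199

Richardson extrapolation on the trapezoidal column (denominator 4−1=3):
T(1,1) = -0.2477869 + (-0.2477869 − (-0.5886926))/3 = -0.1341517
T(2,1) = -0.1610374 + (-0.1610374 − (-0.2477869))/3 = -0.1321209
T(2,2) = (16·(-0.1321209) − (-0.1341517)) / 15 = -0.1319855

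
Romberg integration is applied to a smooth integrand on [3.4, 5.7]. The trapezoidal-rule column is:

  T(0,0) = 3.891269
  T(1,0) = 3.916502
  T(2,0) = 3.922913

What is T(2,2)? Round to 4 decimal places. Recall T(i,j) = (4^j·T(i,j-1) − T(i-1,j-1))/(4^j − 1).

3.9251

Richardson extrapolation on the trapezoidal column (denominator 4−1=3):
T(1,1) = (4·3.916502 − 3.891269) / 3 = 3.924913
T(2,1) = 3.922913 + (3.922913 − 3.916502)/3 = 3.925050
T(2,2) = (16·3.925050 − 3.924913) / 15 = 3.925059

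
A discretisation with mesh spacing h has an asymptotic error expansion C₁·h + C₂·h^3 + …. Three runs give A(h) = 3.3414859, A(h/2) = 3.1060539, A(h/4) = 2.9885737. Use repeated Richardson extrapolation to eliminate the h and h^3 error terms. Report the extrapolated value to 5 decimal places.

2.87116

First eliminate the h term (factor 2^1 = 2):
  B₁ = (2·3.1060539 − 3.3414859)/1 = 2.8706219
  B₂ = (2·2.9885737 − 3.1060539)/1 = 2.8710935
Then eliminate the h^3 term (factor 2^3 = 8):
  (8·2.8710935 − 2.8706219)/7 = 2.8711609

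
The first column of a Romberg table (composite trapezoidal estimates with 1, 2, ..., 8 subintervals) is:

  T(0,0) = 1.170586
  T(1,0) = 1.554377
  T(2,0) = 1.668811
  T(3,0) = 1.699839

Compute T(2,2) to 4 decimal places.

T(1,1) = (4·1.554377 − 1.170586) / 3 = 1.682307
T(2,1) = (4·1.668811 − 1.554377) / 3 = 1.706956
T(2,2) = (16·1.706956 − 1.682307) / 15 = 1.708599

1.7086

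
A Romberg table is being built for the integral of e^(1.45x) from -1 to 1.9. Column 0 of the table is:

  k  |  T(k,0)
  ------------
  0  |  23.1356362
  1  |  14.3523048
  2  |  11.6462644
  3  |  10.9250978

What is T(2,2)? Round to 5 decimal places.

Richardson extrapolation on the trapezoidal column (denominator 4−1=3):
T(1,1) = (4·14.3523048 − 23.1356362) / 3 = 11.4245277
T(2,1) = 11.6462644 + (11.6462644 − 14.3523048)/3 = 10.7442509
T(2,2) = (16·10.7442509 − 11.4245277) / 15 = 10.6988991

10.69890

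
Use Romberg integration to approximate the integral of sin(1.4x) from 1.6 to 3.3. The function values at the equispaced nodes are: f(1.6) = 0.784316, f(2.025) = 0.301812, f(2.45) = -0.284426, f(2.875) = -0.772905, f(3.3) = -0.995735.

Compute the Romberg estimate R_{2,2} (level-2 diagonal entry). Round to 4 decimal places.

-0.3772

R_{0,0} (trapezoid, 1 panel, h=1.7000): -0.179706
R_{1,0} (trapezoid, 2 panels, h=0.8500): -0.331615
R_{2,0} (trapezoid, 4 panels, h=0.4250): -0.366022
R_{1,1} = -0.331615 + (-0.331615 − (-0.179706))/3 = -0.382251
R_{2,1} = -0.366022 + (-0.366022 − (-0.331615))/3 = -0.377491
R_{2,2} = -0.377491 + (-0.377491 − (-0.382251))/15 = -0.377174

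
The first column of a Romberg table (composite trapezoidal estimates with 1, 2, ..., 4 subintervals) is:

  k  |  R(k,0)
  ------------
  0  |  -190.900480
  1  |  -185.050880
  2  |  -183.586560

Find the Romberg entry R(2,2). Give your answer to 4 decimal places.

Richardson extrapolation on the trapezoidal column (denominator 4−1=3):
R(1,1) = -185.050880 + (-185.050880 − (-190.900480))/3 = -183.101013
R(2,1) = -183.586560 + (-183.586560 − (-185.050880))/3 = -183.098453
R(2,2) = (16·(-183.098453) − (-183.101013)) / 15 = -183.098282

-183.0983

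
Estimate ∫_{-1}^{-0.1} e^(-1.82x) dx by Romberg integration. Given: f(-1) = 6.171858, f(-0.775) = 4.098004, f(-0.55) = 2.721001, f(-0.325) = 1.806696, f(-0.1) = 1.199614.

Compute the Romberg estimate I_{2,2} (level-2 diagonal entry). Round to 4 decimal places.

2.7320

I_{0,0} (trapezoid, 1 panel, h=0.9000): 3.317162
I_{1,0} (trapezoid, 2 panels, h=0.4500): 2.883032
I_{2,0} (trapezoid, 4 panels, h=0.2250): 2.770073
I_{1,1} = 2.883032 + (2.883032 − 3.317162)/3 = 2.738322
I_{2,1} = 2.770073 + (2.770073 − 2.883032)/3 = 2.732420
I_{2,2} = 2.732420 + (2.732420 − 2.738322)/15 = 2.732027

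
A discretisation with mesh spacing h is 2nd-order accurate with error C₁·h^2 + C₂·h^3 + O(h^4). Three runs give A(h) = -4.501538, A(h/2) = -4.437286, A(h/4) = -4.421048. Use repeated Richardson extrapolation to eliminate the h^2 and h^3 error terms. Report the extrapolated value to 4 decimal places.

First eliminate the h^2 term (factor 2^2 = 4):
  B₁ = (4·(-4.437286) − (-4.501538))/3 = -4.415869
  B₂ = (4·(-4.421048) − (-4.437286))/3 = -4.415635
Then eliminate the h^3 term (factor 2^3 = 8):
  (8·(-4.415635) − (-4.415869))/7 = -4.415602

-4.4156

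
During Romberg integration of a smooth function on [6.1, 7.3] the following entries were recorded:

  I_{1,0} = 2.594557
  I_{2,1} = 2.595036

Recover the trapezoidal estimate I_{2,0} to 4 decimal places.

From I_{2,1} = (4·I_{2,0} − I_{1,0})/3, solve for I_{2,0}:
4·I_{2,0} = 3·2.595036 + 2.594557 = 10.379665
I_{2,0} = 2.594916

2.5949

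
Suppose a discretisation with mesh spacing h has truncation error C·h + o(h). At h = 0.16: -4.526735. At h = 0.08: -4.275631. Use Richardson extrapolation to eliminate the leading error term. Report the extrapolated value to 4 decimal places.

-4.0245

The leading error scales as h; refining by a factor of 2 reduces it by 2^1 = 2.
Extrapolated value = (2·A(h/2) − A(h)) / (2 − 1)
= (2·(-4.275631) − (-4.526735)) / 1
= -4.024527 / 1 = -4.024527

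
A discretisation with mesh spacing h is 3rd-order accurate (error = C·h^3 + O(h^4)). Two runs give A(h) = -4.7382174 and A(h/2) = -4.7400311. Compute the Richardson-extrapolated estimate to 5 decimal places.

The leading error scales as h^3; refining by a factor of 2 reduces it by 2^3 = 8.
Extrapolated value = (8·A(h/2) − A(h)) / (8 − 1)
= (8·(-4.7400311) − (-4.7382174)) / 7
= -33.1820314 / 7 = -4.7402902

-4.74029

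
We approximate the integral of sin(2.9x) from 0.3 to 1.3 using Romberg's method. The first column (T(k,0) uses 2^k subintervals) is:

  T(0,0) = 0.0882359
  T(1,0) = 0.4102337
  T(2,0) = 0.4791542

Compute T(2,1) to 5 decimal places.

T(2,1) = (4·0.4791542 − 0.4102337) / 3 = 0.5021277
(Column j=1 coincides with Simpson's rule on the same nodes.)

0.50213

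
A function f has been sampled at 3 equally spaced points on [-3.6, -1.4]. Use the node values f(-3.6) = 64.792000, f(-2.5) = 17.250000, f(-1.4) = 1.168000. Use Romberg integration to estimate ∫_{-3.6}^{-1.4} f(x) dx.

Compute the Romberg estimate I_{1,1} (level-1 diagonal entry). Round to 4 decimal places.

I_{0,0} (trapezoid, 1 panel, h=2.2000): 72.556000
I_{1,0} (trapezoid, 2 panels, h=1.1000): 55.253000
I_{1,1} = 55.253000 + (55.253000 − 72.556000)/3 = 49.485333

49.4853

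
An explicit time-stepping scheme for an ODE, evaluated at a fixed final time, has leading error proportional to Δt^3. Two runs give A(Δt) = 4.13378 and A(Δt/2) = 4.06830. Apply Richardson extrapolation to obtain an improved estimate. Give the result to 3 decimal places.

The leading error scales as Δt^3; refining by a factor of 2 reduces it by 2^3 = 8.
Extrapolated value = (8·A(Δt/2) − A(Δt)) / (8 − 1)
= (8·4.06830 − 4.13378) / 7
= 28.41262 / 7 = 4.05895

4.059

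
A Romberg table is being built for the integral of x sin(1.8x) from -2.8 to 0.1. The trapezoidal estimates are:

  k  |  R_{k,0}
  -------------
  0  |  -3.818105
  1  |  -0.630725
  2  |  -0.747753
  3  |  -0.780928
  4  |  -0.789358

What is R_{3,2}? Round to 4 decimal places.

Richardson extrapolation on the trapezoidal column (denominator 4−1=3):
R_{2,1} = (4·(-0.747753) − (-0.630725)) / 3 = -0.786762
R_{3,1} = (4·(-0.780928) − (-0.747753)) / 3 = -0.791986
R_{3,2} = (16·(-0.791986) − (-0.786762)) / 15 = -0.792334
(Column j=1 coincides with Simpson's rule on the same nodes.)

-0.7923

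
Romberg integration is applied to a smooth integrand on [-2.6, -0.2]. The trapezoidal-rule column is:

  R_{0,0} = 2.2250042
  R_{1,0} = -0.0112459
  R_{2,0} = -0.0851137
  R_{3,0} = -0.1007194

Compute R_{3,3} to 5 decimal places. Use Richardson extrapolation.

-0.10629

Richardson extrapolation on the trapezoidal column (denominator 4−1=3):
R_{1,1} = -0.0112459 + (-0.0112459 − 2.2250042)/3 = -0.7566626
R_{2,1} = (4·(-0.0851137) − (-0.0112459)) / 3 = -0.1097363
R_{3,1} = (4·(-0.1007194) − (-0.0851137)) / 3 = -0.1059213
R_{2,2} = -0.1097363 + (-0.1097363 − (-0.7566626))/15 = -0.0666079
R_{3,2} = (16·(-0.1059213) − (-0.1097363)) / 15 = -0.1056670
R_{3,3} = (64·(-0.1056670) − (-0.0666079)) / 63 = -0.1062870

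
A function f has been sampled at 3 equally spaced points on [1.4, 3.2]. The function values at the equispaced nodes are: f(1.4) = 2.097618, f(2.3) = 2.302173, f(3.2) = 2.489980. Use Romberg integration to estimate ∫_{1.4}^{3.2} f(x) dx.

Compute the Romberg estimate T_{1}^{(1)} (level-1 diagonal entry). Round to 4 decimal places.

4.1389

T_{0}^{(0)} (trapezoid, 1 panel, h=1.8000): 4.128838
T_{1}^{(0)} (trapezoid, 2 panels, h=0.9000): 4.136375
T_{1}^{(1)} = 4.136375 + (4.136375 − 4.128838)/3 = 4.138887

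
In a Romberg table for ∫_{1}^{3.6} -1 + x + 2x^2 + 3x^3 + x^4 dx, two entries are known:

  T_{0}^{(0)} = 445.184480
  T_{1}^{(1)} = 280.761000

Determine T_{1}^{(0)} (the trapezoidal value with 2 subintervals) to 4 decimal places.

321.8669

From T_{1}^{(1)} = (4·T_{1}^{(0)} − T_{0}^{(0)})/3, solve for T_{1}^{(0)}:
4·T_{1}^{(0)} = 3·280.761000 + 445.184480 = 1287.467480
T_{1}^{(0)} = 321.866870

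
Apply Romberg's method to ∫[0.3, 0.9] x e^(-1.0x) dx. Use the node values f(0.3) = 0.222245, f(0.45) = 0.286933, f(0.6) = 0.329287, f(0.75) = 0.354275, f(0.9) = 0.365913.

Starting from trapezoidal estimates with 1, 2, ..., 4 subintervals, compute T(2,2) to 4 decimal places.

0.1906

T(0,0) (trapezoid, 1 panel, h=0.6000): 0.176447
T(1,0) (trapezoid, 2 panels, h=0.3000): 0.187010
T(2,0) (trapezoid, 4 panels, h=0.1500): 0.189686
T(1,1) = 0.187010 + (0.187010 − 0.176447)/3 = 0.190531
T(2,1) = 0.189686 + (0.189686 − 0.187010)/3 = 0.190578
T(2,2) = 0.190578 + (0.190578 − 0.190531)/15 = 0.190581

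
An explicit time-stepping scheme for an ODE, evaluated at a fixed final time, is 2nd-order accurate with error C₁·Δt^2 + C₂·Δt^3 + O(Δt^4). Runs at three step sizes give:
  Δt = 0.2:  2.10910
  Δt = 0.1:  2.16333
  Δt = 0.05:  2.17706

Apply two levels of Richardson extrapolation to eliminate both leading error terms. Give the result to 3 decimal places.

First eliminate the Δt^2 term (factor 2^2 = 4):
  B₁ = (4·2.16333 − 2.10910)/3 = 2.18141
  B₂ = (4·2.17706 − 2.16333)/3 = 2.18164
Then eliminate the Δt^3 term (factor 2^3 = 8):
  (8·2.18164 − 2.18141)/7 = 2.18167

2.182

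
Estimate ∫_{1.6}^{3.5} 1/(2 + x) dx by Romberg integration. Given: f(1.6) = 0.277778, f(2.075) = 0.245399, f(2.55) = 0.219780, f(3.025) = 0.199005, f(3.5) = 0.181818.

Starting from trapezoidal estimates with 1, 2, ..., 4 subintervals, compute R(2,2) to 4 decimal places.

R(0,0) (trapezoid, 1 panel, h=1.9000): 0.436616
R(1,0) (trapezoid, 2 panels, h=0.9500): 0.427099
R(2,0) (trapezoid, 4 panels, h=0.4750): 0.424641
R(1,1) = 0.427099 + (0.427099 − 0.436616)/3 = 0.423927
R(2,1) = 0.424641 + (0.424641 − 0.427099)/3 = 0.423822
R(2,2) = 0.423822 + (0.423822 − 0.423927)/15 = 0.423815

0.4238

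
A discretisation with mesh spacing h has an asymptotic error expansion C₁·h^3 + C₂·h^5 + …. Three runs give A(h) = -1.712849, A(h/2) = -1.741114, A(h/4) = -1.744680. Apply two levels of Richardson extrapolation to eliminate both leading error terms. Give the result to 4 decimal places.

-1.7452

First eliminate the h^3 term (factor 2^3 = 8):
  B₁ = (8·(-1.741114) − (-1.712849))/7 = -1.745152
  B₂ = (8·(-1.744680) − (-1.741114))/7 = -1.745189
Then eliminate the h^5 term (factor 2^5 = 32):
  (32·(-1.745189) − (-1.745152))/31 = -1.745190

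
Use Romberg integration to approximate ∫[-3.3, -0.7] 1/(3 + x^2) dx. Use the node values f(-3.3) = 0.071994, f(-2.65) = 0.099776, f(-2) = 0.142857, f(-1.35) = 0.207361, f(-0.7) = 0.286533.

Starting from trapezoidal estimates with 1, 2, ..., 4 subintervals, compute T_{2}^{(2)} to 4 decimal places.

0.4060

T_{0}^{(0)} (trapezoid, 1 panel, h=2.6000): 0.466085
T_{1}^{(0)} (trapezoid, 2 panels, h=1.3000): 0.418757
T_{2}^{(0)} (trapezoid, 4 panels, h=0.6500): 0.409017
T_{1}^{(1)} = 0.418757 + (0.418757 − 0.466085)/3 = 0.402981
T_{2}^{(1)} = 0.409017 + (0.409017 − 0.418757)/3 = 0.405770
T_{2}^{(2)} = 0.405770 + (0.405770 − 0.402981)/15 = 0.405956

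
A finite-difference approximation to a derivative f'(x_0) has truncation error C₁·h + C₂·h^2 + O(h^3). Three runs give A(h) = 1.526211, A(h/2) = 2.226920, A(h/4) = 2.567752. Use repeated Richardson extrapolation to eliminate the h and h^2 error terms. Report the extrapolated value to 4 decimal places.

First eliminate the h term (factor 2^1 = 2):
  B₁ = (2·2.226920 − 1.526211)/1 = 2.927629
  B₂ = (2·2.567752 − 2.226920)/1 = 2.908584
Then eliminate the h^2 term (factor 2^2 = 4):
  (4·2.908584 − 2.927629)/3 = 2.902236

2.9022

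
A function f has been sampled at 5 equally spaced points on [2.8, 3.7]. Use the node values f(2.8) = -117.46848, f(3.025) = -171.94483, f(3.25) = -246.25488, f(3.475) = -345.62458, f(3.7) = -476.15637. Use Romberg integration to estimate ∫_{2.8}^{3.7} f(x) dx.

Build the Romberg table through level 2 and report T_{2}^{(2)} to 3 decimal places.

T_{0}^{(0)} (trapezoid, 1 panel, h=0.9000): -267.13118
T_{1}^{(0)} (trapezoid, 2 panels, h=0.4500): -244.38029
T_{2}^{(0)} (trapezoid, 4 panels, h=0.2250): -238.64326
T_{1}^{(1)} = -244.38029 + (-244.38029 − (-267.13118))/3 = -236.79666
T_{2}^{(1)} = -238.64326 + (-238.64326 − (-244.38029))/3 = -236.73092
T_{2}^{(2)} = -236.73092 + (-236.73092 − (-236.79666))/15 = -236.72654

-236.727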